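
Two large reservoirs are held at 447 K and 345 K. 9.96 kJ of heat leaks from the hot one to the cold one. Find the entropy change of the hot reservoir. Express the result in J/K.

The hot reservoir loses heat Q, so ΔS_hot = −Q/T_H = −9960/447 = -22.3 J/K.

ΔS_hot = -22.3 J/K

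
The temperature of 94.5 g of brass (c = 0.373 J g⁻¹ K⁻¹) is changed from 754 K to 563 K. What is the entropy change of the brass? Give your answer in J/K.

ΔS = ∫dQ_rev/T = m c ln(T₂/T₁) = 94.5 × 0.373 × ln(563/754) = -10.3 J/K.

ΔS = -10.3 J/K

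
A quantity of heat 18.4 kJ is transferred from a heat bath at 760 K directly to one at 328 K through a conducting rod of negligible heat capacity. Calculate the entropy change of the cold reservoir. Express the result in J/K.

ΔS_cold = 56.1 J/K

The cold reservoir gains heat Q, so ΔS_cold = +Q/T_C = 18400/328 = 56.1 J/K.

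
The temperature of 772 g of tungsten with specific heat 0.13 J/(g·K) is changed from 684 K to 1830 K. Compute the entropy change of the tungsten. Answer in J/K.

ΔS = 98.8 J/K

ΔS = ∫dQ_rev/T = m c ln(T₂/T₁) = 772 × 0.13 × ln(1830/684) = 98.8 J/K.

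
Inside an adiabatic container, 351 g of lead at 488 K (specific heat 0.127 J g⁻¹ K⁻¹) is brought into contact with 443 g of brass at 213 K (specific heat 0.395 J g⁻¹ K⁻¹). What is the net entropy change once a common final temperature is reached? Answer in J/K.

ΔS_total = 14.2 J/K

Energy balance: T_f = (m₁c₁T₁ + m₂c₂T₂)/(m₁c₁ + m₂c₂) = 268.83 K.
ΔS₁ = m₁c₁ ln(T_f/T₁) = 44.577 × ln(268.83/488) = -26.58 J/K.
ΔS₂ = m₂c₂ ln(T_f/T₂) = 174.985 × ln(268.83/213) = 40.74 J/K.
ΔS_total = -26.58 + 40.74 = 14.2 J/K.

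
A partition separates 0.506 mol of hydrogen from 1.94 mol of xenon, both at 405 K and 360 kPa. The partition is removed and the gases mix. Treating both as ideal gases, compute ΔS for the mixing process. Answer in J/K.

Mole fractions: x_A = 0.506/2.45 = 0.207, x_B = 0.793.
ΔS_mix = −R(n_A ln x_A + n_B ln x_B) = −8.314 × (0.506 ln 0.207 + 1.94 ln 0.793) = 10.4 J/K.

ΔS_mix = 10.4 J/K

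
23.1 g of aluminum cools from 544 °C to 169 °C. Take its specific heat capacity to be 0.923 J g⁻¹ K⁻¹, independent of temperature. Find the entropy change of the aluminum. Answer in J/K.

In kelvin: T₁ = 817.15 K, T₂ = 442.15 K. ΔS = ∫dQ_rev/T = m c ln(T₂/T₁) = 23.1 × 0.923 × ln(442.15/817.15) = -13.1 J/K.

ΔS = -13.1 J/K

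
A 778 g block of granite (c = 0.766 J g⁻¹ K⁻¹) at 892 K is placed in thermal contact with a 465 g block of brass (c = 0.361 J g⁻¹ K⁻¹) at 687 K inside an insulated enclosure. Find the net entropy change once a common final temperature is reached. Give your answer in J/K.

ΔS_total = 4.25 J/K

Energy balance: T_f = (m₁c₁T₁ + m₂c₂T₂)/(m₁c₁ + m₂c₂) = 846.95 K.
ΔS₁ = m₁c₁ ln(T_f/T₁) = 595.948 × ln(846.95/892) = -30.887 J/K.
ΔS₂ = m₂c₂ ln(T_f/T₂) = 167.865 × ln(846.95/687) = 35.135 J/K.
ΔS_total = -30.887 + 35.135 = 4.25 J/K.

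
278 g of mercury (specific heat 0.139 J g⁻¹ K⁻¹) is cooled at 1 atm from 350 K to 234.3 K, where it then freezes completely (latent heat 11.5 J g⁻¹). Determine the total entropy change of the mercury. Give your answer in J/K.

Cooling step: ΔS₁ = m c ln(T_tr/T_i) = 278 × 0.139 × ln(234.3/350) = -15.508 J/K.
Phase change: ΔS₂ = −mL/T_tr = −278 × 11.5 / 234.3 = -13.645 J/K.
ΔS_total = (-15.508) + (-13.645) = -29.2 J/K.

ΔS = -29.2 J/K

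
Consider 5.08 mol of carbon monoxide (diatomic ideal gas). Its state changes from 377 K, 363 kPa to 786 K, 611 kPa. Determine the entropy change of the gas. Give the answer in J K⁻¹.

ΔS = nC_p ln(T₂/T₁) − nR ln(P₂/P₁), with C_p = 7R/2 = 29.1 J mol⁻¹ K⁻¹ for a diatomic ideal gas.
ΔS = 5.08 × [29.1 × ln(786/377) − 8.314 × ln(611/363)] = 86.6 J/K.

ΔS = 86.6 J/K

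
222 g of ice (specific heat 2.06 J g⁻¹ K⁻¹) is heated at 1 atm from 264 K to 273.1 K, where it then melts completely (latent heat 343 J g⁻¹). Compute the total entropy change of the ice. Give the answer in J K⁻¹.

ΔS = 294 J/K

Warming step: ΔS₁ = m c ln(T_tr/T_i) = 222 × 2.06 × ln(273.1/264) = 15.5 J/K.
Phase change: ΔS₂ = +mL/T_tr = 222 × 343 / 273.1 = 278.8 J/K.
ΔS_total = (15.5) + (278.8) = 294 J/K.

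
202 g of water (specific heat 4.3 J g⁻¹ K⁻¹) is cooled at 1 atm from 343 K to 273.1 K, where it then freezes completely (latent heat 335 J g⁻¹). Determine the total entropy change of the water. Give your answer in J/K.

ΔS = -446 J/K

Cooling step: ΔS₁ = m c ln(T_tr/T_i) = 202 × 4.3 × ln(273.1/343) = -197.9 J/K.
Phase change: ΔS₂ = −mL/T_tr = −202 × 335 / 273.1 = -247.8 J/K.
ΔS_total = (-197.9) + (-247.8) = -446 J/K.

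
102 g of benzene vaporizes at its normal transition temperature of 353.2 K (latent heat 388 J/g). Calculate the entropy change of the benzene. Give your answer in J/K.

ΔS = 112 J/K

Heat absorbed by the substance: Q = mL = 102 × 388 = 39576 J.
At constant T, ΔS = Q_rev/T = 39576 / 353.2 = 112 J/K.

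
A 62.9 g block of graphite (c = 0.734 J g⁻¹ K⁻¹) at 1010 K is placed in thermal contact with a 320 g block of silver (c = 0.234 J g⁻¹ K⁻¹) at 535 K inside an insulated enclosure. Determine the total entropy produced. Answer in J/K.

ΔS_total = 5.97 J/K

Energy balance: T_f = (m₁c₁T₁ + m₂c₂T₂)/(m₁c₁ + m₂c₂) = 716.17 K.
ΔS₁ = m₁c₁ ln(T_f/T₁) = 46.1686 × ln(716.17/1010) = -15.87 J/K.
ΔS₂ = m₂c₂ ln(T_f/T₂) = 74.88 × ln(716.17/535) = 21.84 J/K.
ΔS_total = -15.87 + 21.84 = 5.97 J/K.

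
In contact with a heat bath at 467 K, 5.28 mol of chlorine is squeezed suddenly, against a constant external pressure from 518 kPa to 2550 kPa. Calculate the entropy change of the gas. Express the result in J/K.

ΔS_gas = -70 J/K

Entropy is a state function, so ΔS_gas depends only on the end states.
For an isothermal ideal gas ΔS_gas = nR ln(P₁/P₂) = 5.28 × 8.314 × ln(518/2550) = -70 J/K.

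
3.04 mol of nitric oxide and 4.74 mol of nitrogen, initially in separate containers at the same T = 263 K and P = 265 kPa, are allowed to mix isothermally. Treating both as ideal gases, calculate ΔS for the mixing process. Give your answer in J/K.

ΔS_mix = 43.3 J/K

Mole fractions: x_A = 3.04/7.78 = 0.391, x_B = 0.609.
ΔS_mix = −R(n_A ln x_A + n_B ln x_B) = −8.314 × (3.04 ln 0.391 + 4.74 ln 0.609) = 43.3 J/K.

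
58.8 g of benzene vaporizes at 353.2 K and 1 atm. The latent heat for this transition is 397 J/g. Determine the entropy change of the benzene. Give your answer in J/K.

ΔS = 66.1 J/K

Heat absorbed by the substance: Q = mL = 58.8 × 397 = 23343.6 J.
At constant T, ΔS = Q_rev/T = 23343.6 / 353.2 = 66.1 J/K.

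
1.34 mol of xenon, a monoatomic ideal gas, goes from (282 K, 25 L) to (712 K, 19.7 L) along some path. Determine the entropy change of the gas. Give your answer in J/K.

ΔS = 12.8 J/K

Entropy is a state function: ΔS = nC_V ln(T₂/T₁) + nR ln(V₂/V₁), with C_V = 3R/2 = 12.47 J mol⁻¹ K⁻¹ for a monoatomic ideal gas.
ΔS = 1.34 × [12.47 × ln(712/282) + 8.314 × ln(19.7/25)] = 12.8 J/K.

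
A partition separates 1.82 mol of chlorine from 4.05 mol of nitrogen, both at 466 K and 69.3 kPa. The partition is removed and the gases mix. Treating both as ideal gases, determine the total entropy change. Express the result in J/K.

Mole fractions: x_A = 1.82/5.87 = 0.31, x_B = 0.69.
ΔS_mix = −R(n_A ln x_A + n_B ln x_B) = −8.314 × (1.82 ln 0.31 + 4.05 ln 0.69) = 30.2 J/K.

ΔS_mix = 30.2 J/K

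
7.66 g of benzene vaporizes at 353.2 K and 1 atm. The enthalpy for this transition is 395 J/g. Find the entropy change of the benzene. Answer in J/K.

ΔS = 8.57 J/K

Heat absorbed by the substance: Q = mL = 7.66 × 395 = 3025.7 J.
At constant T, ΔS = Q_rev/T = 3025.7 / 353.2 = 8.57 J/K.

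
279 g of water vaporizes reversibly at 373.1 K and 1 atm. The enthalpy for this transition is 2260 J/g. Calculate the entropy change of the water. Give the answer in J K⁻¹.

Heat absorbed by the substance: Q = mL = 279 × 2260 = 630540 J.
At constant T, ΔS = Q_rev/T = 630540 / 373.1 = 1690 J/K.

ΔS = 1690 J/K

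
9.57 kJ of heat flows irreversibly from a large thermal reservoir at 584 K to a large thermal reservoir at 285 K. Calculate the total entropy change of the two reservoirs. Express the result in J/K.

ΔS_hot = −Q/T_H = −9570/584 = -16.39 J/K and ΔS_cold = +Q/T_C = 9570/285 = 33.58 J/K.
ΔS_total = -16.39 + 33.58 = 17.2 J/K, positive as the second law requires.

ΔS_total = 17.2 J/K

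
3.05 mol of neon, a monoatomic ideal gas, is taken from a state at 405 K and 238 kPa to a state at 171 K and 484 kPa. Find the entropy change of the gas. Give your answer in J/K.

ΔS = nC_p ln(T₂/T₁) − nR ln(P₂/P₁), with C_p = 5R/2 = 20.79 J mol⁻¹ K⁻¹ for a monoatomic ideal gas.
ΔS = 3.05 × [20.79 × ln(171/405) − 8.314 × ln(484/238)] = -72.7 J/K.

ΔS = -72.7 J/K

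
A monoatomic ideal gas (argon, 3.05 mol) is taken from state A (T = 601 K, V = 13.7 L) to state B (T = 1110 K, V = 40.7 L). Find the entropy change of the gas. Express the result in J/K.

ΔS = 50.9 J/K

Entropy is a state function: ΔS = nC_V ln(T₂/T₁) + nR ln(V₂/V₁), with C_V = 3R/2 = 12.47 J mol⁻¹ K⁻¹ for a monoatomic ideal gas.
ΔS = 3.05 × [12.47 × ln(1110/601) + 8.314 × ln(40.7/13.7)] = 50.9 J/K.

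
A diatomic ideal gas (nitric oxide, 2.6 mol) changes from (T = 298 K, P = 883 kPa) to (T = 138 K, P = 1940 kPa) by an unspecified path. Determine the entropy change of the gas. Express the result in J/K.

ΔS = nC_p ln(T₂/T₁) − nR ln(P₂/P₁), with C_p = 7R/2 = 29.1 J mol⁻¹ K⁻¹ for a diatomic ideal gas.
ΔS = 2.6 × [29.1 × ln(138/298) − 8.314 × ln(1940/883)] = -75.3 J/K.

ΔS = -75.3 J/K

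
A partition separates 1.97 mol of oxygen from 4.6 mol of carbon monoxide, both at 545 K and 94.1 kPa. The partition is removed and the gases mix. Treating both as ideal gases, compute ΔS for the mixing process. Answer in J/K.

Mole fractions: x_A = 1.97/6.57 = 0.3, x_B = 0.7.
ΔS_mix = −R(n_A ln x_A + n_B ln x_B) = −8.314 × (1.97 ln 0.3 + 4.6 ln 0.7) = 33.4 J/K.

ΔS_mix = 33.4 J/K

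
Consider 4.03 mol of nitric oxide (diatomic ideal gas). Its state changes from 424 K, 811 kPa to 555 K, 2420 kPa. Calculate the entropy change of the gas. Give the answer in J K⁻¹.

ΔS = nC_p ln(T₂/T₁) − nR ln(P₂/P₁), with C_p = 7R/2 = 29.1 J mol⁻¹ K⁻¹ for a diatomic ideal gas.
ΔS = 4.03 × [29.1 × ln(555/424) − 8.314 × ln(2420/811)] = -5.06 J/K.

ΔS = -5.06 J/K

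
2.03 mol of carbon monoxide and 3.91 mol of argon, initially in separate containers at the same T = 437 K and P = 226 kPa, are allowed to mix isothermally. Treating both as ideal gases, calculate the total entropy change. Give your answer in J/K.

Mole fractions: x_A = 2.03/5.94 = 0.342, x_B = 0.658.
ΔS_mix = −R(n_A ln x_A + n_B ln x_B) = −8.314 × (2.03 ln 0.342 + 3.91 ln 0.658) = 31.7 J/K.

ΔS_mix = 31.7 J/K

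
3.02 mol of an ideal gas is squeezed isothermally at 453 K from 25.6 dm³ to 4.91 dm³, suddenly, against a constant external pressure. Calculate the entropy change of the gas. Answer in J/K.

Entropy is a state function, so ΔS_gas depends only on the end states.
For an isothermal ideal gas ΔS_gas = nR ln(V₂/V₁) = 3.02 × 8.314 × ln(4.91/25.6) = -41.5 J/K.

ΔS_gas = -41.5 J/K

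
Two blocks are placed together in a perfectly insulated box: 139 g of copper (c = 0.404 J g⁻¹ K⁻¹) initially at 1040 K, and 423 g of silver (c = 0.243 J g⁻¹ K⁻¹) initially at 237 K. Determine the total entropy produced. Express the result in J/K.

Energy balance: T_f = (m₁c₁T₁ + m₂c₂T₂)/(m₁c₁ + m₂c₂) = 520.7 K.
ΔS₁ = m₁c₁ ln(T_f/T₁) = 56.156 × ln(520.7/1040) = -38.85 J/K.
ΔS₂ = m₂c₂ ln(T_f/T₂) = 102.789 × ln(520.7/237) = 80.91 J/K.
ΔS_total = -38.85 + 80.91 = 42.1 J/K.

ΔS_total = 42.1 J/K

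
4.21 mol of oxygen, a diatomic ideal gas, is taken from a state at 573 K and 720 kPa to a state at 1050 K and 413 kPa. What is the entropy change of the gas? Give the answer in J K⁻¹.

ΔS = nC_p ln(T₂/T₁) − nR ln(P₂/P₁), with C_p = 7R/2 = 29.1 J mol⁻¹ K⁻¹ for a diatomic ideal gas.
ΔS = 4.21 × [29.1 × ln(1050/573) − 8.314 × ln(413/720)] = 93.7 J/K.

ΔS = 93.7 J/K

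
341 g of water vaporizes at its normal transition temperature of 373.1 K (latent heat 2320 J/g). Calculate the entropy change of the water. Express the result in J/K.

Heat absorbed by the substance: Q = mL = 341 × 2320 = 791120 J.
At constant T, ΔS = Q_rev/T = 791120 / 373.1 = 2120 J/K.

ΔS = 2120 J/K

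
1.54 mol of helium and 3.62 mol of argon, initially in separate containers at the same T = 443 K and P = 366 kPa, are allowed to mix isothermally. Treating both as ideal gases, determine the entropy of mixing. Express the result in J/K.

ΔS_mix = 26.1 J/K

Mole fractions: x_A = 1.54/5.16 = 0.298, x_B = 0.702.
ΔS_mix = −R(n_A ln x_A + n_B ln x_B) = −8.314 × (1.54 ln 0.298 + 3.62 ln 0.702) = 26.1 J/K.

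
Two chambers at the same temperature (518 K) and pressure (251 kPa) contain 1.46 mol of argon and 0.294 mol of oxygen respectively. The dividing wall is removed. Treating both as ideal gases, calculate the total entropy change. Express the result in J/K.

Mole fractions: x_A = 1.46/1.75 = 0.832, x_B = 0.168.
ΔS_mix = −R(n_A ln x_A + n_B ln x_B) = −8.314 × (1.46 ln 0.832 + 0.294 ln 0.168) = 6.59 J/K.

ΔS_mix = 6.59 J/K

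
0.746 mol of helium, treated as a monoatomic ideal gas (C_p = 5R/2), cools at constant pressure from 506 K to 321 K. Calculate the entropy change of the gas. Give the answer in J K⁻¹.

ΔS = -7.06 J/K

At constant pressure, ΔS = nC_p ln(T₂/T₁) with C_p = 5R/2 = 20.79 J mol⁻¹ K⁻¹.
ΔS = 0.746 × 20.79 × ln(321/506) = -7.06 J/K.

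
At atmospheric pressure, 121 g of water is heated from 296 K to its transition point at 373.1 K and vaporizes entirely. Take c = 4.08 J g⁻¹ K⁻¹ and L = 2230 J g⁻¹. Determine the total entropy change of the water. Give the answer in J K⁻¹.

Warming step: ΔS₁ = m c ln(T_tr/T_i) = 121 × 4.08 × ln(373.1/296) = 114.28 J/K.
Phase change: ΔS₂ = +mL/T_tr = 121 × 2230 / 373.1 = 723.21 J/K.
ΔS_total = (114.28) + (723.21) = 837 J/K.

ΔS = 837 J/K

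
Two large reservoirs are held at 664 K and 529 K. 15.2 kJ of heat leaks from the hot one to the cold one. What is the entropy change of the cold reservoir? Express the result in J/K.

The cold reservoir gains heat Q, so ΔS_cold = +Q/T_C = 15200/529 = 28.7 J/K.

ΔS_cold = 28.7 J/K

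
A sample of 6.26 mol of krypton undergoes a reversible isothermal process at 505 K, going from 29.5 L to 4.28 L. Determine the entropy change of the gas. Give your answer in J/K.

For an isothermal ideal gas ΔS_gas = nR ln(V₂/V₁) = 6.26 × 8.314 × ln(4.28/29.5) = -100 J/K.

ΔS_gas = -100 J/K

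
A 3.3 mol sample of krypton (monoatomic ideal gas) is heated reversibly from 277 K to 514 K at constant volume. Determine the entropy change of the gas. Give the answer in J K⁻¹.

ΔS = 25.4 J/K

At constant volume, ΔS = nC_V ln(T₂/T₁) with C_V = 3R/2 = 12.47 J mol⁻¹ K⁻¹.
ΔS = 3.3 × 12.47 × ln(514/277) = 25.4 J/K.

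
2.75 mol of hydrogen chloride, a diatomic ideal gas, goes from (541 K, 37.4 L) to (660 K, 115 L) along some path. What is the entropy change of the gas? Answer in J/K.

ΔS = 37 J/K

Entropy is a state function: ΔS = nC_V ln(T₂/T₁) + nR ln(V₂/V₁), with C_V = 5R/2 = 20.79 J mol⁻¹ K⁻¹ for a diatomic ideal gas.
ΔS = 2.75 × [20.79 × ln(660/541) + 8.314 × ln(115/37.4)] = 37 J/K.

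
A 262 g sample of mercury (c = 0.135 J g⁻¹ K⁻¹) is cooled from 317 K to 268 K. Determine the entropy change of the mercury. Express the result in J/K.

ΔS = -5.94 J/K

ΔS = ∫dQ_rev/T = m c ln(T₂/T₁) = 262 × 0.135 × ln(268/317) = -5.94 J/K.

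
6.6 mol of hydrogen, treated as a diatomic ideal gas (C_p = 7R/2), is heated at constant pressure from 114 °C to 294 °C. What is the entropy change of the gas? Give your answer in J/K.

In kelvin: T₁ = 387.15 K, T₂ = 567.15 K. At constant pressure, ΔS = nC_p ln(T₂/T₁) with C_p = 7R/2 = 29.1 J mol⁻¹ K⁻¹.
ΔS = 6.6 × 29.1 × ln(567.15/387.15) = 73.3 J/K.

ΔS = 73.3 J/K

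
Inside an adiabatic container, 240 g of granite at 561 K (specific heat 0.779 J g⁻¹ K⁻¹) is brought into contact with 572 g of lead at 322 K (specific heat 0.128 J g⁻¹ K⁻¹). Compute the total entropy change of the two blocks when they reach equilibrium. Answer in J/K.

Energy balance: T_f = (m₁c₁T₁ + m₂c₂T₂)/(m₁c₁ + m₂c₂) = 493.74 K.
ΔS₁ = m₁c₁ ln(T_f/T₁) = 186.96 × ln(493.74/561) = -23.88 J/K.
ΔS₂ = m₂c₂ ln(T_f/T₂) = 73.216 × ln(493.74/322) = 31.3 J/K.
ΔS_total = -23.88 + 31.3 = 7.42 J/K.

ΔS_total = 7.42 J/K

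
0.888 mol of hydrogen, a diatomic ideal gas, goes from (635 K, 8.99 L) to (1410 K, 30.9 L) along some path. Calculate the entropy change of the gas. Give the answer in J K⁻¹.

Entropy is a state function: ΔS = nC_V ln(T₂/T₁) + nR ln(V₂/V₁), with C_V = 5R/2 = 20.79 J mol⁻¹ K⁻¹ for a diatomic ideal gas.
ΔS = 0.888 × [20.79 × ln(1410/635) + 8.314 × ln(30.9/8.99)] = 23.8 J/K.

ΔS = 23.8 J/K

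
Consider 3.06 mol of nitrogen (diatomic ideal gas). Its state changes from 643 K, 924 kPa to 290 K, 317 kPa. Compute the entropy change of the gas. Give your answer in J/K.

ΔS = nC_p ln(T₂/T₁) − nR ln(P₂/P₁), with C_p = 7R/2 = 29.1 J mol⁻¹ K⁻¹ for a diatomic ideal gas.
ΔS = 3.06 × [29.1 × ln(290/643) − 8.314 × ln(317/924)] = -43.7 J/K.

ΔS = -43.7 J/K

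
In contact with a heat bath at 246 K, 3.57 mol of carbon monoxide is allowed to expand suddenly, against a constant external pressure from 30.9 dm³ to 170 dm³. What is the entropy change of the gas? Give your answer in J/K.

ΔS_gas = 50.6 J/K

Entropy is a state function, so ΔS_gas depends only on the end states.
For an isothermal ideal gas ΔS_gas = nR ln(V₂/V₁) = 3.57 × 8.314 × ln(170/30.9) = 50.6 J/K.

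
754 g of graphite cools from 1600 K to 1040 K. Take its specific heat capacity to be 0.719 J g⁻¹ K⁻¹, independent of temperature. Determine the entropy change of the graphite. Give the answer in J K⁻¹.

ΔS = -234 J/K

ΔS = ∫dQ_rev/T = m c ln(T₂/T₁) = 754 × 0.719 × ln(1040/1600) = -234 J/K.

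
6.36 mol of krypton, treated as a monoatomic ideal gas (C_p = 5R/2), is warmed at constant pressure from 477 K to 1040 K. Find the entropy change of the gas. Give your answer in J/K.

At constant pressure, ΔS = nC_p ln(T₂/T₁) with C_p = 5R/2 = 20.79 J mol⁻¹ K⁻¹.
ΔS = 6.36 × 20.79 × ln(1040/477) = 103 J/K.

ΔS = 103 J/K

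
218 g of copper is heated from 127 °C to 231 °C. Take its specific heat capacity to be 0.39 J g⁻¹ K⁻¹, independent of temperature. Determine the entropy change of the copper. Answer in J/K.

In kelvin: T₁ = 400.15 K, T₂ = 504.15 K. ΔS = ∫dQ_rev/T = m c ln(T₂/T₁) = 218 × 0.39 × ln(504.15/400.15) = 19.6 J/K.

ΔS = 19.6 J/K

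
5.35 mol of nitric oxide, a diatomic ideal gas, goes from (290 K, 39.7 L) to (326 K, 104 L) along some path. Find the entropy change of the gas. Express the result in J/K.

ΔS = 55.8 J/K

Entropy is a state function: ΔS = nC_V ln(T₂/T₁) + nR ln(V₂/V₁), with C_V = 5R/2 = 20.79 J mol⁻¹ K⁻¹ for a diatomic ideal gas.
ΔS = 5.35 × [20.79 × ln(326/290) + 8.314 × ln(104/39.7)] = 55.8 J/K.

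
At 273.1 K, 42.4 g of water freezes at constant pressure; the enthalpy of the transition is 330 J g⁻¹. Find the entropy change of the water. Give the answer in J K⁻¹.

Heat released by the substance: Q = −mL = −42.4 × 330 = −13992 J.
At constant T, ΔS = Q_rev/T = −13992 / 273.1 = -51.2 J/K.

ΔS = -51.2 J/K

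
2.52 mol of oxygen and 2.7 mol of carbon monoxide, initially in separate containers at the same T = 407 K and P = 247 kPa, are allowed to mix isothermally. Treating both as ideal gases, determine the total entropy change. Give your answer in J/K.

Mole fractions: x_A = 2.52/5.22 = 0.483, x_B = 0.517.
ΔS_mix = −R(n_A ln x_A + n_B ln x_B) = −8.314 × (2.52 ln 0.483 + 2.7 ln 0.517) = 30.1 J/K.

ΔS_mix = 30.1 J/K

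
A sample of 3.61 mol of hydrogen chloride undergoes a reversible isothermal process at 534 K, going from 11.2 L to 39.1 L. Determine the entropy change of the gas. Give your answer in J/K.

ΔS_gas = 37.5 J/K

For an isothermal ideal gas ΔS_gas = nR ln(V₂/V₁) = 3.61 × 8.314 × ln(39.1/11.2) = 37.5 J/K.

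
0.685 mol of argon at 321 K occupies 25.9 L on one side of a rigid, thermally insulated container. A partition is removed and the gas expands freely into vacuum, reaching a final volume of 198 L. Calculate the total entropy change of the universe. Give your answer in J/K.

ΔS_universe = 11.6 J/K

No heat is exchanged and no work is done, so the ideal-gas temperature stays constant.
Entropy is a state function; using a reversible isothermal path, ΔS_gas = nR ln(V₂/V₁) = 0.685 × 8.314 × ln(198/25.9) = 11.6 J/K.
The insulated surroundings exchange no heat, so ΔS_surr = 0 and ΔS_universe = ΔS_gas.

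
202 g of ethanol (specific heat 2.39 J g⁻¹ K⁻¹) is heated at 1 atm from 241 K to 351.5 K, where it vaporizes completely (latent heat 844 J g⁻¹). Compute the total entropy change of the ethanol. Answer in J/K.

Warming step: ΔS₁ = m c ln(T_tr/T_i) = 202 × 2.39 × ln(351.5/241) = 182.2 J/K.
Phase change: ΔS₂ = +mL/T_tr = 202 × 844 / 351.5 = 485 J/K.
ΔS_total = (182.2) + (485) = 667 J/K.

ΔS = 667 J/K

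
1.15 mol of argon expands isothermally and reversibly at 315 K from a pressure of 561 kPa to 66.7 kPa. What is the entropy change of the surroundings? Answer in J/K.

For an isothermal ideal gas ΔS_gas = nR ln(P₁/P₂) = 1.15 × 8.314 × ln(561/66.7) = 20.4 J/K.
The process is reversible, so ΔS_surr = −ΔS_gas = -20.4 J/K and ΔS_universe = 0.

ΔS_surr = -20.4 J/K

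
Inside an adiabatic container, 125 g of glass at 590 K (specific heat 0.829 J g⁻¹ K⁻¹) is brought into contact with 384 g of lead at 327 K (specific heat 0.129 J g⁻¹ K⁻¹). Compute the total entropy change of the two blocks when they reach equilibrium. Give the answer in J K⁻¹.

ΔS_total = 5.39 J/K

Energy balance: T_f = (m₁c₁T₁ + m₂c₂T₂)/(m₁c₁ + m₂c₂) = 504.94 K.
ΔS₁ = m₁c₁ ln(T_f/T₁) = 103.625 × ln(504.94/590) = -16.13 J/K.
ΔS₂ = m₂c₂ ln(T_f/T₂) = 49.536 × ln(504.94/327) = 21.52 J/K.
ΔS_total = -16.13 + 21.52 = 5.39 J/K.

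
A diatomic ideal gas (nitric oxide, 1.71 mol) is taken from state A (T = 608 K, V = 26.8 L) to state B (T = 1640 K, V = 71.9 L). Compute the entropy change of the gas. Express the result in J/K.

Entropy is a state function: ΔS = nC_V ln(T₂/T₁) + nR ln(V₂/V₁), with C_V = 5R/2 = 20.79 J mol⁻¹ K⁻¹ for a diatomic ideal gas.
ΔS = 1.71 × [20.79 × ln(1640/608) + 8.314 × ln(71.9/26.8)] = 49.3 J/K.

ΔS = 49.3 J/K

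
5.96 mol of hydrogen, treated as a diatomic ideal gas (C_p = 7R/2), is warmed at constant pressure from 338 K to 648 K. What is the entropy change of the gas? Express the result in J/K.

At constant pressure, ΔS = nC_p ln(T₂/T₁) with C_p = 7R/2 = 29.1 J mol⁻¹ K⁻¹.
ΔS = 5.96 × 29.1 × ln(648/338) = 113 J/K.

ΔS = 113 J/K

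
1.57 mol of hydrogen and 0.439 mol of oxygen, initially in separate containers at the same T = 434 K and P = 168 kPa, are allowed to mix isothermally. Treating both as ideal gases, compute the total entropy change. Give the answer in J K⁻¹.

ΔS_mix = 8.77 J/K

Mole fractions: x_A = 1.57/2.01 = 0.781, x_B = 0.219.
ΔS_mix = −R(n_A ln x_A + n_B ln x_B) = −8.314 × (1.57 ln 0.781 + 0.439 ln 0.219) = 8.77 J/K.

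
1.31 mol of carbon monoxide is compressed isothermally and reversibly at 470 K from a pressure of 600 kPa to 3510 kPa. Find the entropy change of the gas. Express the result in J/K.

ΔS_gas = -19.2 J/K

For an isothermal ideal gas ΔS_gas = nR ln(P₁/P₂) = 1.31 × 8.314 × ln(600/3510) = -19.2 J/K.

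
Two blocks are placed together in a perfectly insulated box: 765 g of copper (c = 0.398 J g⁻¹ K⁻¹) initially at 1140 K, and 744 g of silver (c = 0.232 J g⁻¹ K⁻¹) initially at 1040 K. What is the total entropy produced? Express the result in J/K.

ΔS_total = 0.46 J/K

Energy balance: T_f = (m₁c₁T₁ + m₂c₂T₂)/(m₁c₁ + m₂c₂) = 1103.8 K.
ΔS₁ = m₁c₁ ln(T_f/T₁) = 304.47 × ln(1103.8/1140) = -9.82 J/K.
ΔS₂ = m₂c₂ ln(T_f/T₂) = 172.608 × ln(1103.8/1040) = 10.28 J/K.
ΔS_total = -9.82 + 10.28 = 0.46 J/K.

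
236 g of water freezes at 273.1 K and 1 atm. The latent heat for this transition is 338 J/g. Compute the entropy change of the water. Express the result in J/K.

ΔS = -292 J/K

Heat released by the substance: Q = −mL = −236 × 338 = −79768 J.
At constant T, ΔS = Q_rev/T = −79768 / 273.1 = -292 J/K.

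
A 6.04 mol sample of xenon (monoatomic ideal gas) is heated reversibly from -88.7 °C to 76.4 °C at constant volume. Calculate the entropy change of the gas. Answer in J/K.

In kelvin: T₁ = 184.45 K, T₂ = 349.55 K. At constant volume, ΔS = nC_V ln(T₂/T₁) with C_V = 3R/2 = 12.47 J mol⁻¹ K⁻¹.
ΔS = 6.04 × 12.47 × ln(349.55/184.45) = 48.2 J/K.

ΔS = 48.2 J/K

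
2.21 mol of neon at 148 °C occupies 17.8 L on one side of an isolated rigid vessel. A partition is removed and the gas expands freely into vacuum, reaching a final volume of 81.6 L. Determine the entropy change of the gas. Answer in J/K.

ΔS_gas = 28 J/K

For an ideal gas in free expansion Q = 0 and W = 0, so T is unchanged.
Entropy is a state function; using a reversible isothermal path, ΔS_gas = nR ln(V₂/V₁) = 2.21 × 8.314 × ln(81.6/17.8) = 28 J/K.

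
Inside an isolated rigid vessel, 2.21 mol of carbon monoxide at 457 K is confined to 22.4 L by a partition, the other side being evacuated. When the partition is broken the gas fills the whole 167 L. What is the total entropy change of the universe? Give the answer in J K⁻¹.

No heat is exchanged and no work is done, so the ideal-gas temperature stays constant.
Entropy is a state function; using a reversible isothermal path, ΔS_gas = nR ln(V₂/V₁) = 2.21 × 8.314 × ln(167/22.4) = 36.9 J/K.
The insulated surroundings exchange no heat, so ΔS_surr = 0 and ΔS_universe = ΔS_gas.

ΔS_universe = 36.9 J/K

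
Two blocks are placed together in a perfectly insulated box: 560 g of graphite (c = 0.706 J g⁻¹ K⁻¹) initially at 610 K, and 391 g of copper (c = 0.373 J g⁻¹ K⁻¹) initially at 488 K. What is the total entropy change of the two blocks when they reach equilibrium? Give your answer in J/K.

ΔS_total = 2.56 J/K

Energy balance: T_f = (m₁c₁T₁ + m₂c₂T₂)/(m₁c₁ + m₂c₂) = 577.12 K.
ΔS₁ = m₁c₁ ln(T_f/T₁) = 395.36 × ln(577.12/610) = -21.9 J/K.
ΔS₂ = m₂c₂ ln(T_f/T₂) = 145.843 × ln(577.12/488) = 24.46 J/K.
ΔS_total = -21.9 + 24.46 = 2.56 J/K.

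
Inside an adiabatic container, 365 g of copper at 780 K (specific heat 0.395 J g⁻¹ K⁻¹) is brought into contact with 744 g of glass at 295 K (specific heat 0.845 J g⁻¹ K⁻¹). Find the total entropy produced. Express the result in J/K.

ΔS_total = 66.6 J/K

Energy balance: T_f = (m₁c₁T₁ + m₂c₂T₂)/(m₁c₁ + m₂c₂) = 385.48 K.
ΔS₁ = m₁c₁ ln(T_f/T₁) = 144.175 × ln(385.48/780) = -101.6 J/K.
ΔS₂ = m₂c₂ ln(T_f/T₂) = 628.68 × ln(385.48/295) = 168.2 J/K.
ΔS_total = -101.6 + 168.2 = 66.6 J/K.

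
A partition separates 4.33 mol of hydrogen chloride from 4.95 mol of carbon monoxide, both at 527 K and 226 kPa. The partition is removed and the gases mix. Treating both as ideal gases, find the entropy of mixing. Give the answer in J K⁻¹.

ΔS_mix = 53.3 J/K

Mole fractions: x_A = 4.33/9.28 = 0.467, x_B = 0.533.
ΔS_mix = −R(n_A ln x_A + n_B ln x_B) = −8.314 × (4.33 ln 0.467 + 4.95 ln 0.533) = 53.3 J/K.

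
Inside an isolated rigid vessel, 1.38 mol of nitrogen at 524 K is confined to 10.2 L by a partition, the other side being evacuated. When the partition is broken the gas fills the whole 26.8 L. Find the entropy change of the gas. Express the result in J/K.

No heat is exchanged and no work is done, so the ideal-gas temperature stays constant.
Entropy is a state function; using a reversible isothermal path, ΔS_gas = nR ln(V₂/V₁) = 1.38 × 8.314 × ln(26.8/10.2) = 11.1 J/K.

ΔS_gas = 11.1 J/K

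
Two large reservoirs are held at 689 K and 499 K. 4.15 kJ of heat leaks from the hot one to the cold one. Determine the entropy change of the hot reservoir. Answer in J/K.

ΔS_hot = -6.02 J/K

The hot reservoir loses heat Q, so ΔS_hot = −Q/T_H = −4150/689 = -6.02 J/K.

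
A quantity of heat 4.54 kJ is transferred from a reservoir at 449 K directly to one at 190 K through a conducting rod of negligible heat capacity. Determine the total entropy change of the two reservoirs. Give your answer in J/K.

ΔS_hot = −Q/T_H = −4540/449 = -10.11 J/K and ΔS_cold = +Q/T_C = 4540/190 = 23.89 J/K.
ΔS_total = -10.11 + 23.89 = 13.8 J/K, positive as the second law requires.

ΔS_total = 13.8 J/K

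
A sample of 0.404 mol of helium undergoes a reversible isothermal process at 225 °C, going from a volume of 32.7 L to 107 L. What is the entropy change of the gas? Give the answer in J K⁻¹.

ΔS_gas = 3.98 J/K

For an isothermal ideal gas ΔS_gas = nR ln(V₂/V₁) = 0.404 × 8.314 × ln(107/32.7) = 3.98 J/K.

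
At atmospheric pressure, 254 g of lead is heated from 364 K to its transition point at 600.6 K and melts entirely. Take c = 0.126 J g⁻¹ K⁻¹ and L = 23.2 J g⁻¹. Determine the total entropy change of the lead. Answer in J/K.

Warming step: ΔS₁ = m c ln(T_tr/T_i) = 254 × 0.126 × ln(600.6/364) = 16.03 J/K.
Phase change: ΔS₂ = +mL/T_tr = 254 × 23.2 / 600.6 = 9.812 J/K.
ΔS_total = (16.03) + (9.812) = 25.8 J/K.

ΔS = 25.8 J/K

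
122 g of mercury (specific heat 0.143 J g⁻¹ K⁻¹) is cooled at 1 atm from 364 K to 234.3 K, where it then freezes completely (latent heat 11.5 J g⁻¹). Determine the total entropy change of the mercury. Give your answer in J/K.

Cooling step: ΔS₁ = m c ln(T_tr/T_i) = 122 × 0.143 × ln(234.3/364) = -7.686 J/K.
Phase change: ΔS₂ = −mL/T_tr = −122 × 11.5 / 234.3 = -5.988 J/K.
ΔS_total = (-7.686) + (-5.988) = -13.7 J/K.

ΔS = -13.7 J/K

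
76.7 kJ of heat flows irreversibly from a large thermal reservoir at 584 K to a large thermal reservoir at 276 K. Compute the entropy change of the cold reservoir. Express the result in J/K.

The cold reservoir gains heat Q, so ΔS_cold = +Q/T_C = 76700/276 = 278 J/K.

ΔS_cold = 278 J/K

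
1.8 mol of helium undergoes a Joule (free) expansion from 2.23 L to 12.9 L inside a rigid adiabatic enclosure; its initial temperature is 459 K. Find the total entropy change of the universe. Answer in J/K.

For an ideal gas in free expansion Q = 0 and W = 0, so T is unchanged.
Entropy is a state function; using a reversible isothermal path, ΔS_gas = nR ln(V₂/V₁) = 1.8 × 8.314 × ln(12.9/2.23) = 26.3 J/K.
The insulated surroundings exchange no heat, so ΔS_surr = 0 and ΔS_universe = ΔS_gas.

ΔS_universe = 26.3 J/K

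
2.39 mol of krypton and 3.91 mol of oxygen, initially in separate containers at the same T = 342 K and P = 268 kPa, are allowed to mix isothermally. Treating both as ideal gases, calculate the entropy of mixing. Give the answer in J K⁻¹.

ΔS_mix = 34.8 J/K

Mole fractions: x_A = 2.39/6.3 = 0.379, x_B = 0.621.
ΔS_mix = −R(n_A ln x_A + n_B ln x_B) = −8.314 × (2.39 ln 0.379 + 3.91 ln 0.621) = 34.8 J/K.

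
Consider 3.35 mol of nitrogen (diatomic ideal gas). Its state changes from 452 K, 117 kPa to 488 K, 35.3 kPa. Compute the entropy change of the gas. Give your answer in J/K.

ΔS = nC_p ln(T₂/T₁) − nR ln(P₂/P₁), with C_p = 7R/2 = 29.1 J mol⁻¹ K⁻¹ for a diatomic ideal gas.
ΔS = 3.35 × [29.1 × ln(488/452) − 8.314 × ln(35.3/117)] = 40.8 J/K.

ΔS = 40.8 J/K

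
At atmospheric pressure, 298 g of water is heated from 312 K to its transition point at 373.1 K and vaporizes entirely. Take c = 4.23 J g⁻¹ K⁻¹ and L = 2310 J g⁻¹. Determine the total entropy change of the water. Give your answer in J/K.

ΔS = 2070 J/K

Warming step: ΔS₁ = m c ln(T_tr/T_i) = 298 × 4.23 × ln(373.1/312) = 225.4 J/K.
Phase change: ΔS₂ = +mL/T_tr = 298 × 2310 / 373.1 = 1845 J/K.
ΔS_total = (225.4) + (1845) = 2070 J/K.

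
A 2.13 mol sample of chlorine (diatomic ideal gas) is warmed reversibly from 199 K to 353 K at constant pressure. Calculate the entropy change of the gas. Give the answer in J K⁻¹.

ΔS = 35.5 J/K

At constant pressure, ΔS = nC_p ln(T₂/T₁) with C_p = 7R/2 = 29.1 J mol⁻¹ K⁻¹.
ΔS = 2.13 × 29.1 × ln(353/199) = 35.5 J/K.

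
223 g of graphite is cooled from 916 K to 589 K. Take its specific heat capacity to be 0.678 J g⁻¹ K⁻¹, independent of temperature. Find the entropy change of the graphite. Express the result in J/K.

ΔS = ∫dQ_rev/T = m c ln(T₂/T₁) = 223 × 0.678 × ln(589/916) = -66.8 J/K.

ΔS = -66.8 J/K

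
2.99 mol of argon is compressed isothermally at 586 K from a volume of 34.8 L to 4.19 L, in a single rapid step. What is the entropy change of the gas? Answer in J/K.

ΔS_gas = -52.6 J/K

Entropy is a state function, so ΔS_gas depends only on the end states.
For an isothermal ideal gas ΔS_gas = nR ln(V₂/V₁) = 2.99 × 8.314 × ln(4.19/34.8) = -52.6 J/K.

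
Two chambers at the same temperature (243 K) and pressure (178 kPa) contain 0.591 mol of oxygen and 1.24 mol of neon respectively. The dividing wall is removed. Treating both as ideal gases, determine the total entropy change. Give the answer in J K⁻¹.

ΔS_mix = 9.57 J/K

Mole fractions: x_A = 0.591/1.83 = 0.323, x_B = 0.677.
ΔS_mix = −R(n_A ln x_A + n_B ln x_B) = −8.314 × (0.591 ln 0.323 + 1.24 ln 0.677) = 9.57 J/K.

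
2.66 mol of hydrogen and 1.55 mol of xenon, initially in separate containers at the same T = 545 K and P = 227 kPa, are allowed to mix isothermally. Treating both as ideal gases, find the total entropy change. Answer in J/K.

Mole fractions: x_A = 2.66/4.21 = 0.632, x_B = 0.368.
ΔS_mix = −R(n_A ln x_A + n_B ln x_B) = −8.314 × (2.66 ln 0.632 + 1.55 ln 0.368) = 23 J/K.

ΔS_mix = 23 J/K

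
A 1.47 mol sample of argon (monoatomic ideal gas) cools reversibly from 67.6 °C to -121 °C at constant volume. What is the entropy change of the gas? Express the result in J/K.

ΔS = -14.8 J/K

In kelvin: T₁ = 340.75 K, T₂ = 152.15 K. At constant volume, ΔS = nC_V ln(T₂/T₁) with C_V = 3R/2 = 12.47 J mol⁻¹ K⁻¹.
ΔS = 1.47 × 12.47 × ln(152.15/340.75) = -14.8 J/K.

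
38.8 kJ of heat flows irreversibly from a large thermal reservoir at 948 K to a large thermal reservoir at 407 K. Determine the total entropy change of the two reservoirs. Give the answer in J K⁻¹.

ΔS_hot = −Q/T_H = −38800/948 = -40.93 J/K and ΔS_cold = +Q/T_C = 38800/407 = 95.33 J/K.
ΔS_total = -40.93 + 95.33 = 54.4 J/K, positive as the second law requires.

ΔS_total = 54.4 J/K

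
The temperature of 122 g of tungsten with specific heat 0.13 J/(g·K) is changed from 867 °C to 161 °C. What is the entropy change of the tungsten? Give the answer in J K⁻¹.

ΔS = -15.3 J/K

In kelvin: T₁ = 1140.15 K, T₂ = 434.15 K. ΔS = ∫dQ_rev/T = m c ln(T₂/T₁) = 122 × 0.13 × ln(434.15/1140.15) = -15.3 J/K.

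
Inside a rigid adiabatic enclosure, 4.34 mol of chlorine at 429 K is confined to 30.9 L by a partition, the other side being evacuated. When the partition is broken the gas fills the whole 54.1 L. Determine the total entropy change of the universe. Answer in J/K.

ΔS_universe = 20.2 J/K

No heat is exchanged and no work is done, so the ideal-gas temperature stays constant.
Entropy is a state function; using a reversible isothermal path, ΔS_gas = nR ln(V₂/V₁) = 4.34 × 8.314 × ln(54.1/30.9) = 20.2 J/K.
The insulated surroundings exchange no heat, so ΔS_surr = 0 and ΔS_universe = ΔS_gas.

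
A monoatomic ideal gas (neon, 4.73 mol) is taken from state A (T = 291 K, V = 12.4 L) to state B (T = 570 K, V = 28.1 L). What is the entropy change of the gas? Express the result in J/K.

Entropy is a state function: ΔS = nC_V ln(T₂/T₁) + nR ln(V₂/V₁), with C_V = 3R/2 = 12.47 J mol⁻¹ K⁻¹ for a monoatomic ideal gas.
ΔS = 4.73 × [12.47 × ln(570/291) + 8.314 × ln(28.1/12.4)] = 71.8 J/K.

ΔS = 71.8 J/K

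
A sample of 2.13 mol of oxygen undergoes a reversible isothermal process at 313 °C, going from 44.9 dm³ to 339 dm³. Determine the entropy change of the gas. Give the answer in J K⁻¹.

For an isothermal ideal gas ΔS_gas = nR ln(V₂/V₁) = 2.13 × 8.314 × ln(339/44.9) = 35.8 J/K.

ΔS_gas = 35.8 J/K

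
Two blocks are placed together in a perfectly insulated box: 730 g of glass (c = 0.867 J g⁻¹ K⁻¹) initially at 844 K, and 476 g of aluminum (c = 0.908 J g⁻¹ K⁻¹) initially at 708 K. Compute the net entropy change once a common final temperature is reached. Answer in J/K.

ΔS_total = 3.92 J/K

Energy balance: T_f = (m₁c₁T₁ + m₂c₂T₂)/(m₁c₁ + m₂c₂) = 788.81 K.
ΔS₁ = m₁c₁ ln(T_f/T₁) = 632.91 × ln(788.81/844) = -42.8 J/K.
ΔS₂ = m₂c₂ ln(T_f/T₂) = 432.208 × ln(788.81/708) = 46.72 J/K.
ΔS_total = -42.8 + 46.72 = 3.92 J/K.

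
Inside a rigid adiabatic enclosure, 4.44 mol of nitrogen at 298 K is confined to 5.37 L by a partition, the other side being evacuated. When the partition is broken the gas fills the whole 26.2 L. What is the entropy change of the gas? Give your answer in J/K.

For an ideal gas in free expansion Q = 0 and W = 0, so T is unchanged.
Entropy is a state function; using a reversible isothermal path, ΔS_gas = nR ln(V₂/V₁) = 4.44 × 8.314 × ln(26.2/5.37) = 58.5 J/K.

ΔS_gas = 58.5 J/K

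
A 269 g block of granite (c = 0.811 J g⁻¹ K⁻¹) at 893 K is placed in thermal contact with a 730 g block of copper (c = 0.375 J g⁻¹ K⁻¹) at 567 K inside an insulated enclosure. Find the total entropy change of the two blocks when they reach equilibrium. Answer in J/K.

Energy balance: T_f = (m₁c₁T₁ + m₂c₂T₂)/(m₁c₁ + m₂c₂) = 711.58 K.
ΔS₁ = m₁c₁ ln(T_f/T₁) = 218.159 × ln(711.58/893) = -49.54 J/K.
ΔS₂ = m₂c₂ ln(T_f/T₂) = 273.75 × ln(711.58/567) = 62.18 J/K.
ΔS_total = -49.54 + 62.18 = 12.6 J/K.

ΔS_total = 12.6 J/K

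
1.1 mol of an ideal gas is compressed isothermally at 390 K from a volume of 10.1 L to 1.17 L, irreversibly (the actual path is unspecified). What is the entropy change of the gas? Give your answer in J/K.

Entropy is a state function, so ΔS_gas depends only on the end states.
For an isothermal ideal gas ΔS_gas = nR ln(V₂/V₁) = 1.1 × 8.314 × ln(1.17/10.1) = -19.7 J/K.

ΔS_gas = -19.7 J/K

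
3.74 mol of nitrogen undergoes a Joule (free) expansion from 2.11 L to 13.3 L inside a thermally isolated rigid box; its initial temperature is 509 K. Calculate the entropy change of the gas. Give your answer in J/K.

For an ideal gas in free expansion Q = 0 and W = 0, so T is unchanged.
Entropy is a state function; using a reversible isothermal path, ΔS_gas = nR ln(V₂/V₁) = 3.74 × 8.314 × ln(13.3/2.11) = 57.2 J/K.

ΔS_gas = 57.2 J/K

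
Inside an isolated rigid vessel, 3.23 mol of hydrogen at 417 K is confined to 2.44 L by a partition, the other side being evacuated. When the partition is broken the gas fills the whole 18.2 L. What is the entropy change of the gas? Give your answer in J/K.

ΔS_gas = 54 J/K

For an ideal gas in free expansion Q = 0 and W = 0, so T is unchanged.
Entropy is a state function; using a reversible isothermal path, ΔS_gas = nR ln(V₂/V₁) = 3.23 × 8.314 × ln(18.2/2.44) = 54 J/K.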